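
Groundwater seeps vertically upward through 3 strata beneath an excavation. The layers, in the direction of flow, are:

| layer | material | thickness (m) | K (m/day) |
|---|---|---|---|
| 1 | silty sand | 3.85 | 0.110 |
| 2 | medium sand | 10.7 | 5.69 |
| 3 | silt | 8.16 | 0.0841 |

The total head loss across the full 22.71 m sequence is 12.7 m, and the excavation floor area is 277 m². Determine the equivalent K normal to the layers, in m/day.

0.170

Flow is perpendicular to layering, so the layers act in series and the equivalent K is the thickness-weighted harmonic mean.
Total thickness L = 3.85 + 10.7 + 8.16 = 22.71 m.
Σ(b_i/K_i) = 3.85/0.110 + 10.7/5.69 + 8.16/0.0841 = 133.9 d.
K_eq = L / Σ(b_i/K_i) = 22.71 / 133.9 = 0.1696 m/day.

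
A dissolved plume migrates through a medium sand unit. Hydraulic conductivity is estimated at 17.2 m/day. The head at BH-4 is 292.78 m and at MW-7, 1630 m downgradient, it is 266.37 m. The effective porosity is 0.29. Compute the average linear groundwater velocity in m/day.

Hydraulic gradient i = (292.78 − 266.37) / 1630 = 26.41 / 1630 = 0.01620.
Darcy flux q = K · i = 17.20 × 0.01620 = 0.2787 m/day.
Seepage velocity v = q / n_e = 0.2787 / 0.29 = 0.9610 m/day.

0.961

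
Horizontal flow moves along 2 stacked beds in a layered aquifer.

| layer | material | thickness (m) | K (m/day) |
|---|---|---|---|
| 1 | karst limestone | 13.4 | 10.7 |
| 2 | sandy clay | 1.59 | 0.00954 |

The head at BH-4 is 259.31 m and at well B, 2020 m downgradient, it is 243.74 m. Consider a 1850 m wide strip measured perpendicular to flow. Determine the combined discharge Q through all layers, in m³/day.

2040

Flow is parallel to layering, so each bed carries its own Darcy discharge and the transmissivities add.
Σ(K_i·b_i) = 10.7×13.4 + 0.00954×1.59 = 143.4 m²/day.
Hydraulic gradient i = (259.31 − 243.74) / 2020 = 15.57 / 2020 = 0.007708.
Q = Σ(K_i·b_i) · W · i = 143.4 × 1850 × 0.007708 = 2045 m³/day.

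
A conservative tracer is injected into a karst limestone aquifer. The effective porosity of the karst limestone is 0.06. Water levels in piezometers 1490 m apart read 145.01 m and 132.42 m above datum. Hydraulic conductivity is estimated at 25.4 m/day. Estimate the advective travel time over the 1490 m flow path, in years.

Hydraulic gradient i = (145.01 − 132.42) / 1490 = 12.59 / 1490 = 0.008450.
Darcy flux q = K · i = 25.40 × 0.008450 = 0.2146 m/day.
Seepage velocity v = q / n_e = 0.2146 / 0.06 = 3.577 m/day.
Travel time t = L / v = 1490 / 3.577 = 416.5 days = 1.140 years.

1.14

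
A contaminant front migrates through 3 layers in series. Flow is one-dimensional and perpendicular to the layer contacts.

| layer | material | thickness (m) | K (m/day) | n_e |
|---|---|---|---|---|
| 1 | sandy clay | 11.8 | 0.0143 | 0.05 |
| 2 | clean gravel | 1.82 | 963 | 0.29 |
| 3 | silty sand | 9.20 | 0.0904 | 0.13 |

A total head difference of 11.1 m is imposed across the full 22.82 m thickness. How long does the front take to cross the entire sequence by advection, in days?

With flow normal to the layers, continuity requires the same specific discharge q through every layer.
Σ(b_i/K_i) = 11.8/0.0143 + 1.82/963 + 9.20/0.0904 = 926.9 d.
q = Δh / Σ(b_i/K_i) = 11.1 / 926.9 = 0.01197 m/day.
In each layer the seepage velocity is v_i = q/n_i, so the layer transit time is t_i = b_i·n_i / q:
  layer 1 (sandy clay): t_1 = 11.8 × 0.05 / 0.01197 = 49.27 d
  layer 2 (clean gravel): t_2 = 1.82 × 0.29 / 0.01197 = 44.08 d
  layer 3 (silty sand): t_3 = 9.20 × 0.13 / 0.01197 = 99.88 d
Total t = Σ t_i = 193.2 days.

193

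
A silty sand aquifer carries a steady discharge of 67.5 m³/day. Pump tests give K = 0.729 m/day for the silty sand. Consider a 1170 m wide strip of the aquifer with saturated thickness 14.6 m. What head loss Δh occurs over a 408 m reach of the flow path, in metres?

Cross-sectional area A = 1170 × 14.6 = 17082 m².
From Q = K·A·i, i = Q / (K·A) = 67.5 / (0.7290 × 17082) = 0.005420.
Head loss Δh = i · L = 0.005420 × 408 = 2.212 m.

2.21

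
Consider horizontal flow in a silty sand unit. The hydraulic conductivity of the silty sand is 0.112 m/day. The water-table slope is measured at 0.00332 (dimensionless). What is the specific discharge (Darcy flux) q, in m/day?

0.000372

Hydraulic gradient i = 0.00332.
Specific discharge q = K · i = 0.1120 × 0.003320 = 0.0003718 m/day.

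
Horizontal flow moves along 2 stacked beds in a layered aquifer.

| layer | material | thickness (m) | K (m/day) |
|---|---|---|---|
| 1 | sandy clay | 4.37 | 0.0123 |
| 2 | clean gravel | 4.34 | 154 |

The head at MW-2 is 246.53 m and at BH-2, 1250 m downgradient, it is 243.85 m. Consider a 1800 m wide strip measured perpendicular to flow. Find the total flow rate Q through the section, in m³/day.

2580

Flow is parallel to layering, so each bed carries its own Darcy discharge and the transmissivities add.
Σ(K_i·b_i) = 0.0123×4.37 + 154×4.34 = 668.4 m²/day.
Hydraulic gradient i = (246.53 − 243.85) / 1250 = 2.68 / 1250 = 0.002144.
Q = Σ(K_i·b_i) · W · i = 668.4 × 1800 × 0.002144 = 2580 m³/day.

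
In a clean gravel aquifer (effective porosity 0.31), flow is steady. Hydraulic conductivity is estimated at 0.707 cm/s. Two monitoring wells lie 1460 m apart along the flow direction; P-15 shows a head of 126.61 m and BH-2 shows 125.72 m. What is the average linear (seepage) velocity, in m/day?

1.20

Convert K: 0.707 cm/s × 864 = 610.8 m/day.
Hydraulic gradient i = (126.61 − 125.72) / 1460 = 0.89 / 1460 = 0.0006096.
Darcy flux q = K · i = 610.8 × 0.0006096 = 0.3724 m/day.
Seepage velocity v = q / n_e = 0.3724 / 0.31 = 1.201 m/day.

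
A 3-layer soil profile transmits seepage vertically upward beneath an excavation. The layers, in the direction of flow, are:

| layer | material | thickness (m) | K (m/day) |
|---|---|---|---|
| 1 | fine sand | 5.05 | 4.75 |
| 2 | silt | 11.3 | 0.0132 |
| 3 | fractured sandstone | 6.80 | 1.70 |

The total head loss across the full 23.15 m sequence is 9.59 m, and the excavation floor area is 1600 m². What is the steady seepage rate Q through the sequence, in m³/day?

Flow is perpendicular to layering, so the layers act in series and the equivalent K is the thickness-weighted harmonic mean.
Total thickness L = 5.05 + 11.3 + 6.80 = 23.15 m.
Σ(b_i/K_i) = 5.05/4.75 + 11.3/0.0132 + 6.80/1.70 = 861.1 d.
K_eq = L / Σ(b_i/K_i) = 23.15 / 861.1 = 0.02688 m/day.
Q = K_eq · A · (Δh/L) = 0.02688 × 1600 × (9.59/23.15) = 17.82 m³/day.

17.8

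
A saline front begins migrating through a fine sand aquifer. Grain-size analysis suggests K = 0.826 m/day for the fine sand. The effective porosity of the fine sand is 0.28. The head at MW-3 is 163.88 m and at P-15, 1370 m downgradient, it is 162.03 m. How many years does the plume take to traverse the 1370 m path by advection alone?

942

Hydraulic gradient i = (163.88 − 162.03) / 1370 = 1.85 / 1370 = 0.001350.
Darcy flux q = K · i = 0.8260 × 0.001350 = 0.001115 m/day.
Seepage velocity v = q / n_e = 0.001115 / 0.28 = 0.003984 m/day.
Travel time t = L / v = 1370 / 0.003984 = 3.439e+05 days = 941.6 years.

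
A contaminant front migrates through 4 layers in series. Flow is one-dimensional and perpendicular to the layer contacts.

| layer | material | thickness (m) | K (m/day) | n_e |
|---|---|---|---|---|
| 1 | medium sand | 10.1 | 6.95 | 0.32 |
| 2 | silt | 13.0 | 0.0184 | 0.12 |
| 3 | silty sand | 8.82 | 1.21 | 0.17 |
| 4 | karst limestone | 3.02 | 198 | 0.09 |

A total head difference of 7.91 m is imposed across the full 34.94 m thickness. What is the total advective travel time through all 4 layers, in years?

1.62

With flow normal to the layers, continuity requires the same specific discharge q through every layer.
Σ(b_i/K_i) = 10.1/6.95 + 13.0/0.0184 + 8.82/1.21 + 3.02/198 = 715.3 d.
q = Δh / Σ(b_i/K_i) = 7.91 / 715.3 = 0.01106 m/day.
In each layer the seepage velocity is v_i = q/n_i, so the layer transit time is t_i = b_i·n_i / q:
  layer 1 (medium sand): t_1 = 10.1 × 0.32 / 0.01106 = 292.3 d
  layer 2 (silt): t_2 = 13.0 × 0.12 / 0.01106 = 141.1 d
  layer 3 (silty sand): t_3 = 8.82 × 0.17 / 0.01106 = 135.6 d
  layer 4 (karst limestone): t_4 = 3.02 × 0.09 / 0.01106 = 24.58 d
Total t = Σ t_i = 593.5 days = 1.625 years.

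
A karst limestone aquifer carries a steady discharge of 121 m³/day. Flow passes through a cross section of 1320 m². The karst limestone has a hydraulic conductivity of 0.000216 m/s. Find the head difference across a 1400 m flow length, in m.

6.88

Convert K: 0.000216 m/s × 86400 = 18.66 m/day.
From Q = K·A·i, i = Q / (K·A) = 121 / (18.66 × 1320) = 0.004912.
Head loss Δh = i · L = 0.004912 × 1400 = 6.877 m.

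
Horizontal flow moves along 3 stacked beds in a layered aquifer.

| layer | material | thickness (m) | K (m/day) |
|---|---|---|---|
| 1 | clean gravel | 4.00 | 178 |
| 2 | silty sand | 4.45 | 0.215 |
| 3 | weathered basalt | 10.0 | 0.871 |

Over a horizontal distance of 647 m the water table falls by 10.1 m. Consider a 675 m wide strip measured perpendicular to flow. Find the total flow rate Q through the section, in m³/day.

Flow is parallel to layering, so each bed carries its own Darcy discharge and the transmissivities add.
Σ(K_i·b_i) = 178×4.00 + 0.215×4.45 + 0.871×10.0 = 721.7 m²/day.
Hydraulic gradient i = Δh / L = 10.1 / 647 = 0.01561.
Q = Σ(K_i·b_i) · W · i = 721.7 × 675 × 0.01561 = 7604 m³/day.

7600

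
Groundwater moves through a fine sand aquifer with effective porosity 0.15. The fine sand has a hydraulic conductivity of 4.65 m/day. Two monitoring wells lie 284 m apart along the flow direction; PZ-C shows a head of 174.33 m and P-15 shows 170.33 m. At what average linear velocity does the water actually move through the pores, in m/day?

Hydraulic gradient i = (174.33 − 170.33) / 284 = 4 / 284 = 0.01408.
Darcy flux q = K · i = 4.650 × 0.01408 = 0.06549 m/day.
Seepage velocity v = q / n_e = 0.06549 / 0.15 = 0.4366 m/day.

0.437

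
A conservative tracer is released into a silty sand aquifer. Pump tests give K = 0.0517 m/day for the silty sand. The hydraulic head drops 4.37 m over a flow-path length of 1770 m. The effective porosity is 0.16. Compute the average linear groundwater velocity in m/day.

0.000798

Hydraulic gradient i = Δh / L = 4.37 / 1770 = 0.002469.
Darcy flux q = K · i = 0.05170 × 0.002469 = 0.0001276 m/day.
Seepage velocity v = q / n_e = 0.0001276 / 0.16 = 0.0007978 m/day.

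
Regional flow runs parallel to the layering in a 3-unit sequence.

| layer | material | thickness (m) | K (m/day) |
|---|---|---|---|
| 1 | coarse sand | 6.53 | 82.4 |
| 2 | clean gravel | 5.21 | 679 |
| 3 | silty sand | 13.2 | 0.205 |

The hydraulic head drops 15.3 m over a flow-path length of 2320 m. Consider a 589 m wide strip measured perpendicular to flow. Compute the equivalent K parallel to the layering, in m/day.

Flow is parallel to layering, so each bed carries its own Darcy discharge and the transmissivities add.
Σ(K_i·b_i) = 82.4×6.53 + 679×5.21 + 0.205×13.2 = 4078 m²/day.
Total thickness b = 24.94 m, so K_eq = Σ(K_i·b_i)/b = 163.5 m/day.

164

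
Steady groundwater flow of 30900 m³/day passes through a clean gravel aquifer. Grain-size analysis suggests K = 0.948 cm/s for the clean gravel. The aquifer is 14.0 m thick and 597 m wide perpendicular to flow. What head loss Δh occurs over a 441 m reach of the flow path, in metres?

Convert K: 0.948 cm/s × 864 = 819.1 m/day.
Cross-sectional area A = 597 × 14.0 = 8358 m².
From Q = K·A·i, i = Q / (K·A) = 30900 / (819.1 × 8358) = 0.004514.
Head loss Δh = i · L = 0.004514 × 441 = 1.991 m.

1.99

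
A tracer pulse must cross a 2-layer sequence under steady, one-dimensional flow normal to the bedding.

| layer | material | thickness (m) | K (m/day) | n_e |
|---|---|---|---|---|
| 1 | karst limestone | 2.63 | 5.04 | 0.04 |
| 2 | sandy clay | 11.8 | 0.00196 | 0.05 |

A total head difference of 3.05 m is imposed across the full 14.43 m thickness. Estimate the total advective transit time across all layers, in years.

3.76

With flow normal to the layers, continuity requires the same specific discharge q through every layer.
Σ(b_i/K_i) = 2.63/5.04 + 11.8/0.00196 = 6021 d.
q = Δh / Σ(b_i/K_i) = 3.05 / 6021 = 0.0005066 m/day.
In each layer the seepage velocity is v_i = q/n_i, so the layer transit time is t_i = b_i·n_i / q:
  layer 1 (karst limestone): t_1 = 2.63 × 0.04 / 0.0005066 = 207.7 d
  layer 2 (sandy clay): t_2 = 11.8 × 0.05 / 0.0005066 = 1165 d
Total t = Σ t_i = 1372 days = 3.757 years.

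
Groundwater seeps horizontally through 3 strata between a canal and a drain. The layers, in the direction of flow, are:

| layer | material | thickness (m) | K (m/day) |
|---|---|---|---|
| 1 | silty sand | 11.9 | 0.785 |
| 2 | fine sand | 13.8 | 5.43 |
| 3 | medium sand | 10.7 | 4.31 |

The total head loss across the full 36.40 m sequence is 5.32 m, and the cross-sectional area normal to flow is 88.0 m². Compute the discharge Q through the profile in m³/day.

23.2

Flow is perpendicular to layering, so the layers act in series and the equivalent K is the thickness-weighted harmonic mean.
Total thickness L = 11.9 + 13.8 + 10.7 = 36.40 m.
Σ(b_i/K_i) = 11.9/0.785 + 13.8/5.43 + 10.7/4.31 = 20.18 d.
K_eq = L / Σ(b_i/K_i) = 36.40 / 20.18 = 1.803 m/day.
Q = K_eq · A · (Δh/L) = 1.803 × 88.0 × (5.32/36.40) = 23.20 m³/day.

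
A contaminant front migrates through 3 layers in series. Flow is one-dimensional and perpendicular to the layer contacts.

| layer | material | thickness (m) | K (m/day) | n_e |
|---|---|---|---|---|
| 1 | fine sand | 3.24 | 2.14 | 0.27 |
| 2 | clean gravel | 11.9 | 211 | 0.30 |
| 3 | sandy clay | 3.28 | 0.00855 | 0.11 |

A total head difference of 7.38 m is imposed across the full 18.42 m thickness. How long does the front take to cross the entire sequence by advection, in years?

With flow normal to the layers, continuity requires the same specific discharge q through every layer.
Σ(b_i/K_i) = 3.24/2.14 + 11.9/211 + 3.28/0.00855 = 385.2 d.
q = Δh / Σ(b_i/K_i) = 7.38 / 385.2 = 0.01916 m/day.
In each layer the seepage velocity is v_i = q/n_i, so the layer transit time is t_i = b_i·n_i / q:
  layer 1 (fine sand): t_1 = 3.24 × 0.27 / 0.01916 = 45.66 d
  layer 2 (clean gravel): t_2 = 11.9 × 0.30 / 0.01916 = 186.3 d
  layer 3 (sandy clay): t_3 = 3.28 × 0.11 / 0.01916 = 18.83 d
Total t = Σ t_i = 250.8 days = 0.6867 years.

0.687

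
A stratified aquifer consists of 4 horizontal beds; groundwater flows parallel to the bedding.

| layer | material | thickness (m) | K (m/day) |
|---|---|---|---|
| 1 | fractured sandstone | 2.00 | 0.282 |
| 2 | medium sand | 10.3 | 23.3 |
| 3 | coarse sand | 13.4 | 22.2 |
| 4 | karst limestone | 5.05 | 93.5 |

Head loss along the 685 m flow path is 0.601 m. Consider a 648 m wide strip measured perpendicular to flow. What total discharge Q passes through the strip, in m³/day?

Flow is parallel to layering, so each bed carries its own Darcy discharge and the transmissivities add.
Σ(K_i·b_i) = 0.282×2.00 + 23.3×10.3 + 22.2×13.4 + 93.5×5.05 = 1010 m²/day.
Hydraulic gradient i = Δh / L = 0.601 / 685 = 0.0008774.
Q = Σ(K_i·b_i) · W · i = 1010 × 648 × 0.0008774 = 574.3 m³/day.

574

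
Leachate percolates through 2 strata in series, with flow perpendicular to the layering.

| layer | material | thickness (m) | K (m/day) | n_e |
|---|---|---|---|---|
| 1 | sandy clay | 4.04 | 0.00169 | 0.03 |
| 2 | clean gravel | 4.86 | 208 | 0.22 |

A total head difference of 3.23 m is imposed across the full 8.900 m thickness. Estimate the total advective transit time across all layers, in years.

2.41

With flow normal to the layers, continuity requires the same specific discharge q through every layer.
Σ(b_i/K_i) = 4.04/0.00169 + 4.86/208 = 2391 d.
q = Δh / Σ(b_i/K_i) = 3.23 / 2391 = 0.001351 m/day.
In each layer the seepage velocity is v_i = q/n_i, so the layer transit time is t_i = b_i·n_i / q:
  layer 1 (sandy clay): t_1 = 4.04 × 0.03 / 0.001351 = 89.70 d
  layer 2 (clean gravel): t_2 = 4.86 × 0.22 / 0.001351 = 791.3 d
Total t = Σ t_i = 881.0 days = 2.412 years.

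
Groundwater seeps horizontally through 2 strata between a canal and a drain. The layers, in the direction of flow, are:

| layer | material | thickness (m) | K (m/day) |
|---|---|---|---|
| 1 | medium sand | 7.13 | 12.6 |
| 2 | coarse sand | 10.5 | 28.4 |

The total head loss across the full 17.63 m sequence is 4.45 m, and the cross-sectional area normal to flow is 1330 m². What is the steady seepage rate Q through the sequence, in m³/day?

Flow is perpendicular to layering, so the layers act in series and the equivalent K is the thickness-weighted harmonic mean.
Total thickness L = 7.13 + 10.5 = 17.63 m.
Σ(b_i/K_i) = 7.13/12.6 + 10.5/28.4 = 0.9356 d.
K_eq = L / Σ(b_i/K_i) = 17.63 / 0.9356 = 18.84 m/day.
Q = K_eq · A · (Δh/L) = 18.84 × 1330 × (4.45/17.63) = 6326 m³/day.

6330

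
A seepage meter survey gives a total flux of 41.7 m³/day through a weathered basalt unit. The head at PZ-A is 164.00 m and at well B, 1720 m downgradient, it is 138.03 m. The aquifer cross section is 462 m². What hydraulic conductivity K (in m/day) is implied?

Hydraulic gradient i = (164.00 − 138.03) / 1720 = 25.97 / 1720 = 0.01510.
From Q = K·A·i, K = Q / (A·i) = 41.7 / (462.0 × 0.01510) = 5.978 m/day.

5.98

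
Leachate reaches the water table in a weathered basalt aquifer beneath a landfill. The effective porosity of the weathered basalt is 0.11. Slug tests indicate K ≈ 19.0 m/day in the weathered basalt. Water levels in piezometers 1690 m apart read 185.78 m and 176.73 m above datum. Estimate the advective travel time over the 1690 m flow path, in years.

Hydraulic gradient i = (185.78 − 176.73) / 1690 = 9.05 / 1690 = 0.005355.
Darcy flux q = K · i = 19.00 × 0.005355 = 0.1017 m/day.
Seepage velocity v = q / n_e = 0.1017 / 0.11 = 0.9250 m/day.
Travel time t = L / v = 1690 / 0.9250 = 1827 days = 5.002 years.

5.00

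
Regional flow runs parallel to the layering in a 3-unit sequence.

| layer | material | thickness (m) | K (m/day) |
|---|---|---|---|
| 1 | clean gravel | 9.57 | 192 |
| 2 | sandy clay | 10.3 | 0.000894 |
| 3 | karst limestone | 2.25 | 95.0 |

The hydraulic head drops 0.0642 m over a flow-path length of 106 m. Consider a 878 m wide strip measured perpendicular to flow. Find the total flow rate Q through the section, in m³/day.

Flow is parallel to layering, so each bed carries its own Darcy discharge and the transmissivities add.
Σ(K_i·b_i) = 192×9.57 + 0.000894×10.3 + 95.0×2.25 = 2051 m²/day.
Hydraulic gradient i = Δh / L = 0.0642 / 106 = 0.0006057.
Q = Σ(K_i·b_i) · W · i = 2051 × 878 × 0.0006057 = 1091 m³/day.

1090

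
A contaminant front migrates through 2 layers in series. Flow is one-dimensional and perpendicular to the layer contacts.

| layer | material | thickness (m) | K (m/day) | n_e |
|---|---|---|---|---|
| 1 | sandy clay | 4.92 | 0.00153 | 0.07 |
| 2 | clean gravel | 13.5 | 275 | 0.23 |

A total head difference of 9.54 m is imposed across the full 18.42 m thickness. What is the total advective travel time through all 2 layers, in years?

With flow normal to the layers, continuity requires the same specific discharge q through every layer.
Σ(b_i/K_i) = 4.92/0.00153 + 13.5/275 = 3216 d.
q = Δh / Σ(b_i/K_i) = 9.54 / 3216 = 0.002967 m/day.
In each layer the seepage velocity is v_i = q/n_i, so the layer transit time is t_i = b_i·n_i / q:
  layer 1 (sandy clay): t_1 = 4.92 × 0.07 / 0.002967 = 116.1 d
  layer 2 (clean gravel): t_2 = 13.5 × 0.23 / 0.002967 = 1047 d
Total t = Σ t_i = 1163 days = 3.183 years.

3.18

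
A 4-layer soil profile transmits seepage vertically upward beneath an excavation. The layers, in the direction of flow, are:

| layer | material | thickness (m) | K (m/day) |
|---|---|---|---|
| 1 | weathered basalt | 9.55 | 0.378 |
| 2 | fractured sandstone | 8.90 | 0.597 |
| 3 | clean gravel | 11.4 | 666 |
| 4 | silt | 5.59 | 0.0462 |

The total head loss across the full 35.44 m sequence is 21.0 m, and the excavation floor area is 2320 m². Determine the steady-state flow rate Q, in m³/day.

302

Flow is perpendicular to layering, so the layers act in series and the equivalent K is the thickness-weighted harmonic mean.
Total thickness L = 9.55 + 8.90 + 11.4 + 5.59 = 35.44 m.
Σ(b_i/K_i) = 9.55/0.378 + 8.90/0.597 + 11.4/666 + 5.59/0.0462 = 161.2 d.
K_eq = L / Σ(b_i/K_i) = 35.44 / 161.2 = 0.2199 m/day.
Q = K_eq · A · (Δh/L) = 0.2199 × 2320 × (21.0/35.44) = 302.3 m³/day.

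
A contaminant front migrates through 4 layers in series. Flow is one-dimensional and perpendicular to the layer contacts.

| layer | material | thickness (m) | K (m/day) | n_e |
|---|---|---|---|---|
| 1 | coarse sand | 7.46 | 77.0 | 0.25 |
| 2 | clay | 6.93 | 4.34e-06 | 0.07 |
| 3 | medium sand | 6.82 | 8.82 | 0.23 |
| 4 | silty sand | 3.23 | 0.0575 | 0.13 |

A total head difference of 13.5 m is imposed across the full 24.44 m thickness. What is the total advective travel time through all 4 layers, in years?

1410

With flow normal to the layers, continuity requires the same specific discharge q through every layer.
Σ(b_i/K_i) = 7.46/77.0 + 6.93/4.34e-06 + 6.82/8.82 + 3.23/0.0575 = 1.597e+06 d.
q = Δh / Σ(b_i/K_i) = 13.5 / 1.597e+06 = 8.454e-06 m/day.
In each layer the seepage velocity is v_i = q/n_i, so the layer transit time is t_i = b_i·n_i / q:
  layer 1 (coarse sand): t_1 = 7.46 × 0.25 / 8.454e-06 = 2.206e+05 d
  layer 2 (clay): t_2 = 6.93 × 0.07 / 8.454e-06 = 57379 d
  layer 3 (medium sand): t_3 = 6.82 × 0.23 / 8.454e-06 = 1.855e+05 d
  layer 4 (silty sand): t_4 = 3.23 × 0.13 / 8.454e-06 = 49667 d
Total t = Σ t_i = 5.132e+05 days = 1405 years.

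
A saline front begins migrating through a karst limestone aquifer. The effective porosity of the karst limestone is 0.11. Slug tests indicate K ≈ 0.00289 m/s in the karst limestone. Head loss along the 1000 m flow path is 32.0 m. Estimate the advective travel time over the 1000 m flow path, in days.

Convert K: 0.00289 m/s × 86400 = 249.7 m/day.
Hydraulic gradient i = Δh / L = 32.0 / 1000 = 0.03200.
Darcy flux q = K · i = 249.7 × 0.03200 = 7.990 m/day.
Seepage velocity v = q / n_e = 7.990 / 0.11 = 72.64 m/day.
Travel time t = L / v = 1000 / 72.64 = 13.77 days.

13.8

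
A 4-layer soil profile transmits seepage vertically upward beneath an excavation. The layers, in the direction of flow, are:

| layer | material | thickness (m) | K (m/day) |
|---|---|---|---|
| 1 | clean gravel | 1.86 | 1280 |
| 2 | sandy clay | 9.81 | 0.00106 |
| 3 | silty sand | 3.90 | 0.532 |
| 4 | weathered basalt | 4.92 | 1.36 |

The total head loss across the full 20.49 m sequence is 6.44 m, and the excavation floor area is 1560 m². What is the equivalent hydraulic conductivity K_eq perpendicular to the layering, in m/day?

Flow is perpendicular to layering, so the layers act in series and the equivalent K is the thickness-weighted harmonic mean.
Total thickness L = 1.86 + 9.81 + 3.90 + 4.92 = 20.49 m.
Σ(b_i/K_i) = 1.86/1280 + 9.81/0.00106 + 3.90/0.532 + 4.92/1.36 = 9266 d.
K_eq = L / Σ(b_i/K_i) = 20.49 / 9266 = 0.002211 m/day.

0.00221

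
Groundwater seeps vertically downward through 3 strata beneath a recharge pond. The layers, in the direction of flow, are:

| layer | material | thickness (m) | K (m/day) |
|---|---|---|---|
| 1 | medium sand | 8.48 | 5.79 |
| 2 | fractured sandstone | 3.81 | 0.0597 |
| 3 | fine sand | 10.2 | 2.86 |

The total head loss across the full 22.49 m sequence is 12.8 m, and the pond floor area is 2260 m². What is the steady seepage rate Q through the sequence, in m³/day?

Flow is perpendicular to layering, so the layers act in series and the equivalent K is the thickness-weighted harmonic mean.
Total thickness L = 8.48 + 3.81 + 10.2 = 22.49 m.
Σ(b_i/K_i) = 8.48/5.79 + 3.81/0.0597 + 10.2/2.86 = 68.85 d.
K_eq = L / Σ(b_i/K_i) = 22.49 / 68.85 = 0.3267 m/day.
Q = K_eq · A · (Δh/L) = 0.3267 × 2260 × (12.8/22.49) = 420.2 m³/day.

420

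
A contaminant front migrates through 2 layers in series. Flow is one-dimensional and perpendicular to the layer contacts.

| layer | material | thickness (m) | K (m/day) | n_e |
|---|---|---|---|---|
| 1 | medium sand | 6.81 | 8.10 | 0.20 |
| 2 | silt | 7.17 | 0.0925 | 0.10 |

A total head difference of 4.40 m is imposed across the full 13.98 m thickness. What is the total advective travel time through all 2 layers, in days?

With flow normal to the layers, continuity requires the same specific discharge q through every layer.
Σ(b_i/K_i) = 6.81/8.10 + 7.17/0.0925 = 78.35 d.
q = Δh / Σ(b_i/K_i) = 4.40 / 78.35 = 0.05616 m/day.
In each layer the seepage velocity is v_i = q/n_i, so the layer transit time is t_i = b_i·n_i / q:
  layer 1 (medium sand): t_1 = 6.81 × 0.20 / 0.05616 = 24.25 d
  layer 2 (silt): t_2 = 7.17 × 0.10 / 0.05616 = 12.77 d
Total t = Σ t_i = 37.02 days.

37.0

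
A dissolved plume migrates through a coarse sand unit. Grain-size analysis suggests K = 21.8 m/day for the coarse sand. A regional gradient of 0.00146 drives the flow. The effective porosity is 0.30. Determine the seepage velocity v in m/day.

0.106

Hydraulic gradient i = 0.00146.
Darcy flux q = K · i = 21.80 × 0.001460 = 0.03183 m/day.
Seepage velocity v = q / n_e = 0.03183 / 0.30 = 0.1061 m/day.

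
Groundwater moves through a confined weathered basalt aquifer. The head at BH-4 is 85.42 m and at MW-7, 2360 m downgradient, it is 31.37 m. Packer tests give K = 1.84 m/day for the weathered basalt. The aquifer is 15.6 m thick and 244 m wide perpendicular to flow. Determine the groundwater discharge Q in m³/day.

Cross-sectional area A = 244 × 15.6 = 3806 m².
Hydraulic gradient i = (85.42 − 31.37) / 2360 = 54.05 / 2360 = 0.02290.
Darcy's law: Q = K · A · i = 1.840 × 3806 × 0.02290 = 160.4 m³/day.

160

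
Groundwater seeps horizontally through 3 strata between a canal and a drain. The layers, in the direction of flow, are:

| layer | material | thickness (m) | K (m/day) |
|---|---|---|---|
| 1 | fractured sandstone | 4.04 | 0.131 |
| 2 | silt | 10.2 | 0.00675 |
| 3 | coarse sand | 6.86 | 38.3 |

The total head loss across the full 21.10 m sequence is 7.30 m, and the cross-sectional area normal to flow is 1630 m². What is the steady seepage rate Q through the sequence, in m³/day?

7.72

Flow is perpendicular to layering, so the layers act in series and the equivalent K is the thickness-weighted harmonic mean.
Total thickness L = 4.04 + 10.2 + 6.86 = 21.10 m.
Σ(b_i/K_i) = 4.04/0.131 + 10.2/0.00675 + 6.86/38.3 = 1542 d.
K_eq = L / Σ(b_i/K_i) = 21.10 / 1542 = 0.01368 m/day.
Q = K_eq · A · (Δh/L) = 0.01368 × 1630 × (7.30/21.10) = 7.716 m³/day.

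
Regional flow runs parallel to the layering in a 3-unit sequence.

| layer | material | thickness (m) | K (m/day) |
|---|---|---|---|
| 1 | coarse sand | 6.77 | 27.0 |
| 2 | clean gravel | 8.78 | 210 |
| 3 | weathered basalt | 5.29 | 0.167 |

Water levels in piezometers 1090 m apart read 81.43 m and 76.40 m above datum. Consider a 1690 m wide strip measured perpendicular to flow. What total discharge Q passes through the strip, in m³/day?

15800

Flow is parallel to layering, so each bed carries its own Darcy discharge and the transmissivities add.
Σ(K_i·b_i) = 27.0×6.77 + 210×8.78 + 0.167×5.29 = 2027 m²/day.
Hydraulic gradient i = (81.43 − 76.40) / 1090 = 5.03 / 1090 = 0.004615.
Q = Σ(K_i·b_i) · W · i = 2027 × 1690 × 0.004615 = 15812 m³/day.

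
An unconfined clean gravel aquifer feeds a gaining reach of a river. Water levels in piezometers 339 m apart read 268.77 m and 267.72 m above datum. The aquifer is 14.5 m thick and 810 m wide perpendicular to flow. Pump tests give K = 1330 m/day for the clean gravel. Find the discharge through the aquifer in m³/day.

Cross-sectional area A = 810 × 14.5 = 11745 m².
Hydraulic gradient i = (268.77 − 267.72) / 339 = 1.05 / 339 = 0.003097.
Darcy's law: Q = K · A · i = 1330 × 11745 × 0.003097 = 48383 m³/day.

48400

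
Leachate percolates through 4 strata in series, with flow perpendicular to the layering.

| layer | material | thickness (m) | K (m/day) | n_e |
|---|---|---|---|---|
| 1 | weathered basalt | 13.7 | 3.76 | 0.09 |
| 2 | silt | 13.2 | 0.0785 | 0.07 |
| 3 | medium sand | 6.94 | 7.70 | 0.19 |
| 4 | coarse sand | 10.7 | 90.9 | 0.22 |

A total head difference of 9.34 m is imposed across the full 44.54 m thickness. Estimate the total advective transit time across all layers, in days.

108

With flow normal to the layers, continuity requires the same specific discharge q through every layer.
Σ(b_i/K_i) = 13.7/3.76 + 13.2/0.0785 + 6.94/7.70 + 10.7/90.9 = 172.8 d.
q = Δh / Σ(b_i/K_i) = 9.34 / 172.8 = 0.05405 m/day.
In each layer the seepage velocity is v_i = q/n_i, so the layer transit time is t_i = b_i·n_i / q:
  layer 1 (weathered basalt): t_1 = 13.7 × 0.09 / 0.05405 = 22.81 d
  layer 2 (silt): t_2 = 13.2 × 0.07 / 0.05405 = 17.10 d
  layer 3 (medium sand): t_3 = 6.94 × 0.19 / 0.05405 = 24.40 d
  layer 4 (coarse sand): t_4 = 10.7 × 0.22 / 0.05405 = 43.56 d
Total t = Σ t_i = 107.9 days.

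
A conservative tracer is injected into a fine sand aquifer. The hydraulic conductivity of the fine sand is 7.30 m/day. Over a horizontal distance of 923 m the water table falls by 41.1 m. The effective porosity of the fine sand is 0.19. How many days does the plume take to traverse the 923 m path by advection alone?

540

Hydraulic gradient i = Δh / L = 41.1 / 923 = 0.04453.
Darcy flux q = K · i = 7.300 × 0.04453 = 0.3251 m/day.
Seepage velocity v = q / n_e = 0.3251 / 0.19 = 1.711 m/day.
Travel time t = L / v = 923 / 1.711 = 539.5 days.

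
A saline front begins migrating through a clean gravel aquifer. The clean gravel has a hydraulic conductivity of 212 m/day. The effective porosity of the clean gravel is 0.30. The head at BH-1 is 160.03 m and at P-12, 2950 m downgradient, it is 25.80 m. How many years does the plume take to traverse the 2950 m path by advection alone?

0.251

Hydraulic gradient i = (160.03 − 25.80) / 2950 = 134.23 / 2950 = 0.04550.
Darcy flux q = K · i = 212.0 × 0.04550 = 9.646 m/day.
Seepage velocity v = q / n_e = 9.646 / 0.30 = 32.15 m/day.
Travel time t = L / v = 2950 / 32.15 = 91.74 days = 0.2512 years.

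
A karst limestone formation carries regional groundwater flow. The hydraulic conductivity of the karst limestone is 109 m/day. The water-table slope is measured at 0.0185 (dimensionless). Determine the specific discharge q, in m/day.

2.02

Hydraulic gradient i = 0.0185.
Specific discharge q = K · i = 109.0 × 0.01850 = 2.016 m/day.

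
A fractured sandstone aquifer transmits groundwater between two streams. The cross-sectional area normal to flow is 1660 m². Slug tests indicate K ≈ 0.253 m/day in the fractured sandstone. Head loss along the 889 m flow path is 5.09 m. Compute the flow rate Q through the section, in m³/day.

Hydraulic gradient i = Δh / L = 5.09 / 889 = 0.005726.
Darcy's law: Q = K · A · i = 0.2530 × 1660 × 0.005726 = 2.405 m³/day.

2.40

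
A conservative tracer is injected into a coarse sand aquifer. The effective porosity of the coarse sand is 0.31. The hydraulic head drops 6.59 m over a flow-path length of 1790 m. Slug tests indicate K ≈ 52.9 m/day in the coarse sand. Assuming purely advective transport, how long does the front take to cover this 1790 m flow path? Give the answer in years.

7.80

Hydraulic gradient i = Δh / L = 6.59 / 1790 = 0.003682.
Darcy flux q = K · i = 52.90 × 0.003682 = 0.1948 m/day.
Seepage velocity v = q / n_e = 0.1948 / 0.31 = 0.6282 m/day.
Travel time t = L / v = 1790 / 0.6282 = 2849 days = 7.801 years.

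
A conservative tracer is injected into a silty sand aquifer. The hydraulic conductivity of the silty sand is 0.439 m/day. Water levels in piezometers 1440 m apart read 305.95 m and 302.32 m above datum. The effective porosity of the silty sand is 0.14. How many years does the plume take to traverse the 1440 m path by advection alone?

Hydraulic gradient i = (305.95 − 302.32) / 1440 = 3.63 / 1440 = 0.002521.
Darcy flux q = K · i = 0.4390 × 0.002521 = 0.001107 m/day.
Seepage velocity v = q / n_e = 0.001107 / 0.14 = 0.007905 m/day.
Travel time t = L / v = 1440 / 0.007905 = 1.822e+05 days = 498.8 years.

499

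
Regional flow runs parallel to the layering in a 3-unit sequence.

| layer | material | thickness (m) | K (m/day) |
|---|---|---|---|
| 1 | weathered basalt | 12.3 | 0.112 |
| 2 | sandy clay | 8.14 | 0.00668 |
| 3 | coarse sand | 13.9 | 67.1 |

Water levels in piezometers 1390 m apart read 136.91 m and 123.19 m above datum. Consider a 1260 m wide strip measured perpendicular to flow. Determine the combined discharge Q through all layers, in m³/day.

Flow is parallel to layering, so each bed carries its own Darcy discharge and the transmissivities add.
Σ(K_i·b_i) = 0.112×12.3 + 0.00668×8.14 + 67.1×13.9 = 934.1 m²/day.
Hydraulic gradient i = (136.91 − 123.19) / 1390 = 13.72 / 1390 = 0.009871.
Q = Σ(K_i·b_i) · W · i = 934.1 × 1260 × 0.009871 = 11618 m³/day.

11600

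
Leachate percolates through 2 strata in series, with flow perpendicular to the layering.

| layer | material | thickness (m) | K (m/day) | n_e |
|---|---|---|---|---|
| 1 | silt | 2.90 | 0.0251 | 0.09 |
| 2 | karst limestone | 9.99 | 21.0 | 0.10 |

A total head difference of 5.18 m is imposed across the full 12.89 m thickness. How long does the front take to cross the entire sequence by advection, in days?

With flow normal to the layers, continuity requires the same specific discharge q through every layer.
Σ(b_i/K_i) = 2.90/0.0251 + 9.99/21.0 = 116.0 d.
q = Δh / Σ(b_i/K_i) = 5.18 / 116.0 = 0.04465 m/day.
In each layer the seepage velocity is v_i = q/n_i, so the layer transit time is t_i = b_i·n_i / q:
  layer 1 (silt): t_1 = 2.90 × 0.09 / 0.04465 = 5.845 d
  layer 2 (karst limestone): t_2 = 9.99 × 0.10 / 0.04465 = 22.37 d
Total t = Σ t_i = 28.22 days.

28.2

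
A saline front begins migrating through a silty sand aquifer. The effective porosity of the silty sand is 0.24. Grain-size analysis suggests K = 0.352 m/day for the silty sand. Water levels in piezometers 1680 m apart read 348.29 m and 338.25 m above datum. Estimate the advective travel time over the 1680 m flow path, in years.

525

Hydraulic gradient i = (348.29 − 338.25) / 1680 = 10.04 / 1680 = 0.005976.
Darcy flux q = K · i = 0.3520 × 0.005976 = 0.002104 m/day.
Seepage velocity v = q / n_e = 0.002104 / 0.24 = 0.008765 m/day.
Travel time t = L / v = 1680 / 0.008765 = 1.917e+05 days = 524.8 years.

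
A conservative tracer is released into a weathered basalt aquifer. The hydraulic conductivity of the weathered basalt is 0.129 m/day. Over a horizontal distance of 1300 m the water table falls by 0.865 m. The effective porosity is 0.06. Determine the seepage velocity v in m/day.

0.00143

Hydraulic gradient i = Δh / L = 0.865 / 1300 = 0.0006654.
Darcy flux q = K · i = 0.1290 × 0.0006654 = 8.583e-05 m/day.
Seepage velocity v = q / n_e = 8.583e-05 / 0.06 = 0.001431 m/day.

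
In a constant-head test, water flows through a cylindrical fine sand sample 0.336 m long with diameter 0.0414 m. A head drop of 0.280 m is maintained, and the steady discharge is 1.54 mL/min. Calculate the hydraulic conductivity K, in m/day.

Cross-sectional area A = π·(d/2)² = π × (0.0414/2)² = 0.001346 m².
Convert discharge: 1.54 mL/min = 2.567e-08 m³/s.
Darcy's law rearranged: K = Q·L / (A·Δh) = 2.567e-08 × 0.336 / (0.001346 × 0.280) = 2.288e-05 m/s = 1.977 m/day.

1.98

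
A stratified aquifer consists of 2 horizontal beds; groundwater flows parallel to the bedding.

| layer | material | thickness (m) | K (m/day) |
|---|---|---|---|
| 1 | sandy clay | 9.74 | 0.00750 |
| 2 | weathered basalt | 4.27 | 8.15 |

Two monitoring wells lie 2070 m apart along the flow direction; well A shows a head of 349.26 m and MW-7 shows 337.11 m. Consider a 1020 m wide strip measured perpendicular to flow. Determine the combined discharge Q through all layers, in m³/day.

209

Flow is parallel to layering, so each bed carries its own Darcy discharge and the transmissivities add.
Σ(K_i·b_i) = 0.00750×9.74 + 8.15×4.27 = 34.87 m²/day.
Hydraulic gradient i = (349.26 − 337.11) / 2070 = 12.15 / 2070 = 0.005870.
Q = Σ(K_i·b_i) · W · i = 34.87 × 1020 × 0.005870 = 208.8 m³/day.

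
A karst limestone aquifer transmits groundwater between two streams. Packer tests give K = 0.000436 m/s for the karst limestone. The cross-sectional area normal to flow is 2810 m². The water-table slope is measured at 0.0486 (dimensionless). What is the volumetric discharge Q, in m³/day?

Convert K: 0.000436 m/s × 86400 = 37.67 m/day.
Hydraulic gradient i = 0.0486.
Darcy's law: Q = K · A · i = 37.67 × 2810 × 0.04860 = 5144 m³/day.

5140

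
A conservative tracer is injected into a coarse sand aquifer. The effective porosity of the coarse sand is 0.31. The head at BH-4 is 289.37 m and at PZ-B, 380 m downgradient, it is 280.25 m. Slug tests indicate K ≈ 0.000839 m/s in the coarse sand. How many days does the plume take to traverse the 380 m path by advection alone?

67.7

Convert K: 0.000839 m/s × 86400 = 72.49 m/day.
Hydraulic gradient i = (289.37 − 280.25) / 380 = 9.12 / 380 = 0.02400.
Darcy flux q = K · i = 72.49 × 0.02400 = 1.740 m/day.
Seepage velocity v = q / n_e = 1.740 / 0.31 = 5.612 m/day.
Travel time t = L / v = 380 / 5.612 = 67.71 days.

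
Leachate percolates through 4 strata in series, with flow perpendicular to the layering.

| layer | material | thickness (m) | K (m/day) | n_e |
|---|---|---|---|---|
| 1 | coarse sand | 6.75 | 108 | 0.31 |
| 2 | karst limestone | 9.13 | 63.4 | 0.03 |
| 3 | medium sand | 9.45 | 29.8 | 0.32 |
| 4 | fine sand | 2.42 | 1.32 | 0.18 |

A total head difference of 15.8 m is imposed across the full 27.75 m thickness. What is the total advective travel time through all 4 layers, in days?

With flow normal to the layers, continuity requires the same specific discharge q through every layer.
Σ(b_i/K_i) = 6.75/108 + 9.13/63.4 + 9.45/29.8 + 2.42/1.32 = 2.357 d.
q = Δh / Σ(b_i/K_i) = 15.8 / 2.357 = 6.704 m/day.
In each layer the seepage velocity is v_i = q/n_i, so the layer transit time is t_i = b_i·n_i / q:
  layer 1 (coarse sand): t_1 = 6.75 × 0.31 / 6.704 = 0.3121 d
  layer 2 (karst limestone): t_2 = 9.13 × 0.03 / 6.704 = 0.04086 d
  layer 3 (medium sand): t_3 = 9.45 × 0.32 / 6.704 = 0.4511 d
  layer 4 (fine sand): t_4 = 2.42 × 0.18 / 6.704 = 0.06498 d
Total t = Σ t_i = 0.8691 days.

0.869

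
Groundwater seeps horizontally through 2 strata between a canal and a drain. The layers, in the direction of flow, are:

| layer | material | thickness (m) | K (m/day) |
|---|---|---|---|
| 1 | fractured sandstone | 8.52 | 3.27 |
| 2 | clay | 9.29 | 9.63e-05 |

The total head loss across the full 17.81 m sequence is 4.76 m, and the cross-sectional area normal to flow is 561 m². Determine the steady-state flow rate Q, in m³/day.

0.0277

Flow is perpendicular to layering, so the layers act in series and the equivalent K is the thickness-weighted harmonic mean.
Total thickness L = 8.52 + 9.29 = 17.81 m.
Σ(b_i/K_i) = 8.52/3.27 + 9.29/9.63e-05 = 96472 d.
K_eq = L / Σ(b_i/K_i) = 17.81 / 96472 = 0.0001846 m/day.
Q = K_eq · A · (Δh/L) = 0.0001846 × 561 × (4.76/17.81) = 0.02768 m³/day.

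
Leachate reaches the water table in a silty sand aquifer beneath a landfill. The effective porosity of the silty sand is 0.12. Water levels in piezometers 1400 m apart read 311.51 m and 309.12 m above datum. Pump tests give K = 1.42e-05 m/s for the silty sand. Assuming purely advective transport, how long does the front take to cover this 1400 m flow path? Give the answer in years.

220

Convert K: 1.42e-05 m/s × 86400 = 1.227 m/day.
Hydraulic gradient i = (311.51 − 309.12) / 1400 = 2.39 / 1400 = 0.001707.
Darcy flux q = K · i = 1.227 × 0.001707 = 0.002094 m/day.
Seepage velocity v = q / n_e = 0.002094 / 0.12 = 0.01745 m/day.
Travel time t = L / v = 1400 / 0.01745 = 80212 days = 219.6 years.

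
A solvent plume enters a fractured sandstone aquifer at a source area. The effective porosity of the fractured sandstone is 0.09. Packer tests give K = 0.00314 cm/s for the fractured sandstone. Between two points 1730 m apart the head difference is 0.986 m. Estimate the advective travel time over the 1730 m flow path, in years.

276

Convert K: 0.00314 cm/s × 864 = 2.713 m/day.
Hydraulic gradient i = Δh / L = 0.986 / 1730 = 0.0005699.
Darcy flux q = K · i = 2.713 × 0.0005699 = 0.001546 m/day.
Seepage velocity v = q / n_e = 0.001546 / 0.09 = 0.01718 m/day.
Travel time t = L / v = 1730 / 0.01718 = 1.007e+05 days = 275.7 years.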